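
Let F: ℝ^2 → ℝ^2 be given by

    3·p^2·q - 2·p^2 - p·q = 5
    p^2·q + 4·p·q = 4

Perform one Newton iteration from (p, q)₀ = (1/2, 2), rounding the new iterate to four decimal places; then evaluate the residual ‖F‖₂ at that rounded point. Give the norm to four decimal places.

3025.0337

At (1/2, 2): F = (-5.0000, 0.5000).
Jacobian J = [[6·p·q - 4·p - q, 3·p^2 - p], [2·p·q + 4·q, p^2 + 4·p]].
At the point, J = [[2.0000, 0.2500], [10.0000, 2.2500]] (det J = 2.0000).
Solving J·Δ = −F gives Δ = (5.6875, -25.5000).
Then the next iterate is (p, q)₁ = (6.1875, -23.5000).
Re-evaluating at (6.1875, -23.5000): F = (-2635.267578, -1485.326172), so ‖F‖₂ = 3025.0337.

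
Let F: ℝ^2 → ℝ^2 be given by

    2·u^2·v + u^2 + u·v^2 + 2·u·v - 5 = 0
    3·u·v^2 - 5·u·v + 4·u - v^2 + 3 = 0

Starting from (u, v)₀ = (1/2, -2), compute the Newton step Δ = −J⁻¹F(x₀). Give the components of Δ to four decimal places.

At (1/2, -2): F = (-5.7500, 12.0000).
Jacobian J = [[4·u·v + 2·u + v^2 + 2·v, 2·u^2 + 2·u·v + 2·u], [3·v^2 - 5·v + 4, 6·u·v - 5·u - 2·v]].
At the point, J = [[-3.0000, -0.5000], [26.0000, -4.5000]] (det J = 26.5000).
Solving J·Δ = −F gives Δ = (-1.2028, -4.2830).

(-1.2028, -4.2830)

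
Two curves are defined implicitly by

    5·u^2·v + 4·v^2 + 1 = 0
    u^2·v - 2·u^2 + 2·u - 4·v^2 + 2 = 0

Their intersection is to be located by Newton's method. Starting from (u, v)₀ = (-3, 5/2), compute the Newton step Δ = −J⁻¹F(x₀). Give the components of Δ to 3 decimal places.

At (-3, 5/2): F = (138.500, -24.500).
Jacobian J = [[10·u·v, 5·u^2 + 8·v], [2·u·v - 4·u + 2, u^2 - 8·v]].
At the point, J = [[-75.000, 65.000], [-1.000, -11.000]] (det J = 890.000).
Solving J·Δ = −F gives Δ = (-0.078, -2.220).

(-0.078, -2.220)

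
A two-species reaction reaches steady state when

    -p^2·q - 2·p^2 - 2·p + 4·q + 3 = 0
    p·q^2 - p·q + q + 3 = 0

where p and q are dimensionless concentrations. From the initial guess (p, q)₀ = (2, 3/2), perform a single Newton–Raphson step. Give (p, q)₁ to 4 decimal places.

(1.4375, 0.3844)

At (2, 3/2): F = (-9.0000, 6.0000).
Jacobian J = [[-2·p·q - 4·p - 2, -p^2 + 4], [q^2 - q, 2·p·q - p + 1]].
At the point, J = [[-16.0000, 0.0000], [0.7500, 5.0000]] (det J = -80.0000).
Solving J·Δ = −F gives Δ = (-0.5625, -1.1156).
Then the next iterate is (p, q)₁ = (1.4375, 0.3844).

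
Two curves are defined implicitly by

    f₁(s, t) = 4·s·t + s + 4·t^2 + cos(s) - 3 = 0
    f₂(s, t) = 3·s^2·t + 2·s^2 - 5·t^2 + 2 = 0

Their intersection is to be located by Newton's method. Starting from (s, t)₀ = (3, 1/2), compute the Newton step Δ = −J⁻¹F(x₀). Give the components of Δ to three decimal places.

At (3, 1/2): F = (6.01001, 32.250).
Jacobian J = [[4·t - sin(s) + 1, 4·s + 8·t], [6·s·t + 4·s, 3·s^2 - 10·t]].
At the point, J = [[2.85888, 16.000], [21.000, 22.000]] (det J = -273.10464).
Solving J·Δ = −F gives Δ = (-1.405, -0.125).

(-1.405, -0.125)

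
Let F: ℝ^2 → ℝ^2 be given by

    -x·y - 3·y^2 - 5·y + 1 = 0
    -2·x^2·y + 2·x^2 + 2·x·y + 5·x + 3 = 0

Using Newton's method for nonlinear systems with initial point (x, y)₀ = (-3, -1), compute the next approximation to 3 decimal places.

(-1.000, -1.500)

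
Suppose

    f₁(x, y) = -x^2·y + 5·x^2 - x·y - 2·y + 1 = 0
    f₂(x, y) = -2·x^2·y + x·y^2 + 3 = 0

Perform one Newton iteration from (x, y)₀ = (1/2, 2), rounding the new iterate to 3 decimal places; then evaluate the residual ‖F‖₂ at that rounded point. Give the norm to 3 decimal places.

75.021

At (1/2, 2): F = (-3.250, 4.000).
Jacobian J = [[-2·x·y + 10·x - y, -x^2 - x - 2], [-4·x·y + y^2, -2·x^2 + 2·x·y]].
At the point, J = [[1.000, -2.750], [0.000, 1.500]] (det J = 1.500).
Solving J·Δ = −F gives Δ = (-4.083, -2.667).
Then the next iterate is (x, y)₁ = (-3.583, -0.667).
Re-evaluating at (-3.583, -0.667): F = (72.69646, 18.53171), so ‖F‖₂ = 75.021.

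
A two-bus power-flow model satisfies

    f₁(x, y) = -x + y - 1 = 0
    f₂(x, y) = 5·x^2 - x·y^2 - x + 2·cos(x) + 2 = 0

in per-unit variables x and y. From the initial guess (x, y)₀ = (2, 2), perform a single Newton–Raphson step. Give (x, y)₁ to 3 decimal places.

(1.389, 2.389)

At (2, 2): F = (-1.000, 11.16771).
Jacobian J = [[-1, 1], [10·x - y^2 - 2·sin(x) - 1, -2·x·y]].
At the point, J = [[-1.000, 1.000], [13.18141, -8.000]] (det J = -5.18141).
Solving J·Δ = −F gives Δ = (-0.611, 0.389).
Then the next iterate is (x, y)₁ = (1.389, 2.389).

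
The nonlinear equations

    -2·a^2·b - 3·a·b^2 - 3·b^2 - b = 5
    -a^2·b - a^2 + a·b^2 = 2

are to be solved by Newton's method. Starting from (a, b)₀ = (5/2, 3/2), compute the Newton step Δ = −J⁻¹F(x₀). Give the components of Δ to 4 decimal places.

(-1.2306, -0.4913)

At (5/2, 3/2): F = (-48.8750, -12.0000).
Jacobian J = [[-4·a·b - 3·b^2, -2·a^2 - 6·a·b - 6·b - 1], [-2·a·b - 2·a + b^2, -a^2 + 2·a·b]].
At the point, J = [[-21.7500, -45.0000], [-10.2500, 1.2500]] (det J = -488.4375).
Solving J·Δ = −F gives Δ = (-1.2306, -0.4913).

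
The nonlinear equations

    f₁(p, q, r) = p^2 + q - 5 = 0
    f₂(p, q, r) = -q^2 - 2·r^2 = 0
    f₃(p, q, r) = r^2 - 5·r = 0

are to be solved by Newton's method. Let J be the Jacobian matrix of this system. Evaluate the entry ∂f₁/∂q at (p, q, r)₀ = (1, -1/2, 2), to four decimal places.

∂f₁/∂q = 1.
At (1, -1/2, 2) this is 1.0000.

1.0000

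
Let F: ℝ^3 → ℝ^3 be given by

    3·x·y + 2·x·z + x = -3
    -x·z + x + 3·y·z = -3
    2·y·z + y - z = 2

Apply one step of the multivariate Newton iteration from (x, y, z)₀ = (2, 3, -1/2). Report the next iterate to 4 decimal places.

(-0.4400, 2.9600, -0.2000)

At (2, 3, -1/2): F = (21.0000, 1.5000, -1.5000).
Jacobian J = [[3·y + 2·z + 1, 3·x, 2·x], [-z + 1, 3·z, -x + 3·y], [0, 2·z + 1, 2·y - 1]].
At the point, J = [[9.0000, 6.0000, 4.0000], [1.5000, -1.5000, 7.0000], [0.0000, 0.0000, 5.0000]] (det J = -112.5000).
Solving J·Δ = −F gives Δ = (-2.4400, -0.0400, 0.3000).
Then the next iterate is (x, y, z)₁ = (-0.4400, 2.9600, -0.2000).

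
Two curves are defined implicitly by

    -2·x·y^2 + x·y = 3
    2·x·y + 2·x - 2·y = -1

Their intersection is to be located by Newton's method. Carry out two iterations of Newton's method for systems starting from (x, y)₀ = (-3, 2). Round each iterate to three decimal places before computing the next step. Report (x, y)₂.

(0.596, 1.574)

At (-3, 2): F = (15.000, -21.000).
Jacobian J = [[-2·y^2 + y, -4·x·y + x], [2·y + 2, 2·x - 2]].
At the point, J = [[-6.000, 21.000], [6.000, -8.000]] (det J = -78.000).
Solving J·Δ = −F gives Δ = (4.115, 0.462).
Then the next iterate is (x, y)₁ = (1.115, 2.462).
Round to (1.115, 2.462) and repeat: F = (-13.77189, 3.79626), J = [[-9.66089, -9.86552], [6.924, 0.230]].
Δ = (-0.519, -0.888), so (x, y)₂ = (0.596, 1.574).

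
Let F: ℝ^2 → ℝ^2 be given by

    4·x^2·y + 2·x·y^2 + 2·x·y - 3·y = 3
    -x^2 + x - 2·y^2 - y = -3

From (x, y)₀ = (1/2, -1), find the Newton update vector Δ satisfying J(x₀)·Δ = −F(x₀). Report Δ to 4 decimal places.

At (1/2, -1): F = (-1.0000, 2.2500).
Jacobian J = [[8·x·y + 2·y^2 + 2·y, 4·x^2 + 4·x·y + 2·x - 3], [-2·x + 1, -4·y - 1]].
At the point, J = [[-4.0000, -3.0000], [0.0000, 3.0000]] (det J = -12.0000).
Solving J·Δ = −F gives Δ = (0.3125, -0.7500).

(0.3125, -0.7500)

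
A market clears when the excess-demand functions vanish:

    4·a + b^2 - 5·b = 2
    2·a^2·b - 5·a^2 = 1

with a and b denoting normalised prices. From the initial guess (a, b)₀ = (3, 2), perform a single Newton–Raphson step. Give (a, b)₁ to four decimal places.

At (3, 2): F = (4.0000, -10.0000).
Jacobian J = [[4, 2·b - 5], [4·a·b - 10·a, 2·a^2]].
At the point, J = [[4.0000, -1.0000], [-6.0000, 18.0000]] (det J = 66.0000).
Solving J·Δ = −F gives Δ = (-0.9394, 0.2424).
Then the next iterate is (a, b)₁ = (2.0606, 2.2424).

(2.0606, 2.2424)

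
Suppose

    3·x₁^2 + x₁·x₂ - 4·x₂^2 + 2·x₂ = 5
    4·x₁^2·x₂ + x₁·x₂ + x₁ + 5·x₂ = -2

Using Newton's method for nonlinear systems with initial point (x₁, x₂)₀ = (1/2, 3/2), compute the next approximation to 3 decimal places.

(0.003, 0.265)

At (1/2, 3/2): F = (-9.500, 12.250).
Jacobian J = [[6·x₁ + x₂, x₁ - 8·x₂ + 2], [8·x₁·x₂ + x₂ + 1, 4·x₁^2 + x₁ + 5]].
At the point, J = [[4.500, -9.500], [8.500, 6.500]] (det J = 110.000).
Solving J·Δ = −F gives Δ = (-0.497, -1.235).
Then the next iterate is (x₁, x₂)₁ = (0.003, 0.265).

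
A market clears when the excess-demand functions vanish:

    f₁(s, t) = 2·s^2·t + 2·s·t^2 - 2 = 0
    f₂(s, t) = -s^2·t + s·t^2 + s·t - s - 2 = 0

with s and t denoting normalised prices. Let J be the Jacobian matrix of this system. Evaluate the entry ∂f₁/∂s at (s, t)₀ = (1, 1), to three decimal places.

6.000

∂f₁/∂s = 4·s·t + 2·t^2.
At (1, 1) this is 6.000.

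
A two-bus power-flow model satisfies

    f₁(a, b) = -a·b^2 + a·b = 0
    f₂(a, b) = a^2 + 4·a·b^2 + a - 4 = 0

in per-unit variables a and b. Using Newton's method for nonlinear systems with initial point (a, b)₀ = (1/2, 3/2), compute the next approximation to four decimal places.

(0.6538, 1.0096)

At (1/2, 3/2): F = (-0.3750, 1.2500).
Jacobian J = [[-b^2 + b, -2·a·b + a], [2·a + 4·b^2 + 1, 8·a·b]].
At the point, J = [[-0.7500, -1.0000], [11.0000, 6.0000]] (det J = 6.5000).
Solving J·Δ = −F gives Δ = (0.1538, -0.4904).
Then the next iterate is (a, b)₁ = (0.6538, 1.0096).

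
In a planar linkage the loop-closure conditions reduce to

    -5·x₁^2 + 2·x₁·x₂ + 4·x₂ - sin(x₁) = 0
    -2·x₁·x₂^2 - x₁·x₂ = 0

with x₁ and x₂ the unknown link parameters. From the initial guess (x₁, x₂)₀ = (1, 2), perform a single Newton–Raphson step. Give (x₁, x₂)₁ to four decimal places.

At (1, 2): F = (6.158529, -10.0000).
Jacobian J = [[-10·x₁ + 2·x₂ - cos(x₁), 2·x₁ + 4], [-2·x₂^2 - x₂, -4·x₁·x₂ - x₁]].
At the point, J = [[-6.540302, 6.0000], [-10.0000, -9.0000]] (det J = 118.862721).
Solving J·Δ = −F gives Δ = (-0.0385, -1.0684).
Then the next iterate is (x₁, x₂)₁ = (0.9615, 0.9316).

(0.9615, 0.9316)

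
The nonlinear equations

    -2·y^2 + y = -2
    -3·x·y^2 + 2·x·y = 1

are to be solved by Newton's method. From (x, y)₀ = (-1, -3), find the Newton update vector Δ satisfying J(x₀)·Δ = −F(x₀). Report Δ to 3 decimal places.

At (-1, -3): F = (-19.000, 32.000).
Jacobian J = [[0, -4·y + 1], [-3·y^2 + 2·y, -6·x·y + 2·x]].
At the point, J = [[0.000, 13.000], [-33.000, -20.000]] (det J = 429.000).
Solving J·Δ = −F gives Δ = (0.084, 1.462).

(0.084, 1.462)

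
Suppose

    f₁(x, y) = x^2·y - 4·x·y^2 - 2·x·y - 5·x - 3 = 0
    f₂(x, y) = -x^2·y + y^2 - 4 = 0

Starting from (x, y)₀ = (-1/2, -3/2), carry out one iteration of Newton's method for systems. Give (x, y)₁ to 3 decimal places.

(0.066, -2.184)

At (-1/2, -3/2): F = (2.125, -1.375).
Jacobian J = [[2·x·y - 4·y^2 - 2·y - 5, x^2 - 8·x·y - 2·x], [-2·x·y, -x^2 + 2·y]].
At the point, J = [[-9.500, -4.750], [-1.500, -3.250]] (det J = 23.750).
Solving J·Δ = −F gives Δ = (0.566, -0.684).
Then the next iterate is (x, y)₁ = (0.066, -2.184).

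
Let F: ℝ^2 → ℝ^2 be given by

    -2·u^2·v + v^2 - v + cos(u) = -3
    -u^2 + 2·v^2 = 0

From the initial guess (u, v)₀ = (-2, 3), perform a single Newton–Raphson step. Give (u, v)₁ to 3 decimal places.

(-1.540, 1.680)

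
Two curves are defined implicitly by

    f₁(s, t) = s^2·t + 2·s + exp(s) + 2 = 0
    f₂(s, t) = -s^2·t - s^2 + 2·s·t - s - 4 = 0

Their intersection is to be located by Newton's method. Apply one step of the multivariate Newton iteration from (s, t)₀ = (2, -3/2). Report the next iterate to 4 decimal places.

At (2, -3/2): F = (7.389056, -10.0000).
Jacobian J = [[2·s·t + exp(s) + 2, s^2], [-2·s·t - 2·s + 2·t - 1, -s^2 + 2·s]].
At the point, J = [[3.389056, 4.0000], [-2.0000, 0.0000]] (det J = 8.0000).
Solving J·Δ = −F gives Δ = (-5.0000, 2.3891).
Then the next iterate is (s, t)₁ = (-3.0000, 0.8891).

(-3.0000, 0.8891)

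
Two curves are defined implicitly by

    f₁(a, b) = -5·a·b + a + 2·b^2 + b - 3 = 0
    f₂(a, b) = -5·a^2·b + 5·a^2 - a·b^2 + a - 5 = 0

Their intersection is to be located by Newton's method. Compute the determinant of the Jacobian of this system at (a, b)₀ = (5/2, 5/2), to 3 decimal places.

439.000

J = [[-5·b + 1, -5·a + 4·b + 1], [-10·a·b + 10·a - b^2 + 1, -5·a^2 - 2·a·b]].
At the point, J = [[-11.500, -1.500], [-42.750, -43.750]].
det J = 439.000.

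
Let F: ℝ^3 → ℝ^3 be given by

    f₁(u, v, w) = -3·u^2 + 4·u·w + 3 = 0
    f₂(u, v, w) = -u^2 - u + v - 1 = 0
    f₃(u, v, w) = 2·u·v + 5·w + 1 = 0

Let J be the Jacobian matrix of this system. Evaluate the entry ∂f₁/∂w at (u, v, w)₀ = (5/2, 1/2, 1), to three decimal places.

∂f₁/∂w = 4·u.
At (5/2, 1/2, 1) this is 10.000.

10.000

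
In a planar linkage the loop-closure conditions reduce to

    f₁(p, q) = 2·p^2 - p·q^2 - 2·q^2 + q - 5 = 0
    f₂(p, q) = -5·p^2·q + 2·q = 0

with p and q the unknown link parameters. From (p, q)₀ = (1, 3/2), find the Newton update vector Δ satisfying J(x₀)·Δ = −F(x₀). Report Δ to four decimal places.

At (1, 3/2): F = (-8.2500, -4.5000).
Jacobian J = [[4·p - q^2, -2·p·q - 4·q + 1], [-10·p·q, -5·p^2 + 2]].
At the point, J = [[1.7500, -8.0000], [-15.0000, -3.0000]] (det J = -125.2500).
Solving J·Δ = −F gives Δ = (-0.0898, -1.0509).

(-0.0898, -1.0509)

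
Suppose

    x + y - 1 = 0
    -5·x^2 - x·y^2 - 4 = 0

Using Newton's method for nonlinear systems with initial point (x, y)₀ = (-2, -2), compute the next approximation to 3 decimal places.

(0.333, 0.667)

At (-2, -2): F = (-5.000, -16.000).
Jacobian J = [[1, 1], [-10·x - y^2, -2·x·y]].
At the point, J = [[1.000, 1.000], [16.000, -8.000]] (det J = -24.000).
Solving J·Δ = −F gives Δ = (2.333, 2.667).
Then the next iterate is (x, y)₁ = (0.333, 0.667).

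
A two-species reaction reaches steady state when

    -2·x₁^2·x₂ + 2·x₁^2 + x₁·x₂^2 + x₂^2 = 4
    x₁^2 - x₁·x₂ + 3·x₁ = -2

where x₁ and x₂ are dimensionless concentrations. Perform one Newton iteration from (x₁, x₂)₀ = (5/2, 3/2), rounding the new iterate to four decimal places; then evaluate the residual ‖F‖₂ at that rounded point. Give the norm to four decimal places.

5.8372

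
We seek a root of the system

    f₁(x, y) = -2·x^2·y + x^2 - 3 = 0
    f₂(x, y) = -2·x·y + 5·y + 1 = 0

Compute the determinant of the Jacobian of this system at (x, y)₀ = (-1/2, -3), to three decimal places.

-39.000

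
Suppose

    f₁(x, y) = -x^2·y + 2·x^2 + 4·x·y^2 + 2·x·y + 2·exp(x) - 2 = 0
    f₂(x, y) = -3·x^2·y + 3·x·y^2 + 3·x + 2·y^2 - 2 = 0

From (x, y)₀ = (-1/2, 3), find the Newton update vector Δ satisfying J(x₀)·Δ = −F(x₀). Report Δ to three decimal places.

At (-1/2, 3): F = (-22.03694, -1.250).
Jacobian J = [[-2·x·y + 4·x + 4·y^2 + 2·y + 2·exp(x), -x^2 + 8·x·y + 2·x], [-6·x·y + 3·y^2 + 3, -3·x^2 + 6·x·y + 4·y]].
At the point, J = [[44.21306, -13.250], [39.000, 2.250]] (det J = 616.22939).
Solving J·Δ = −F gives Δ = (0.107, -1.305).

(0.107, -1.305)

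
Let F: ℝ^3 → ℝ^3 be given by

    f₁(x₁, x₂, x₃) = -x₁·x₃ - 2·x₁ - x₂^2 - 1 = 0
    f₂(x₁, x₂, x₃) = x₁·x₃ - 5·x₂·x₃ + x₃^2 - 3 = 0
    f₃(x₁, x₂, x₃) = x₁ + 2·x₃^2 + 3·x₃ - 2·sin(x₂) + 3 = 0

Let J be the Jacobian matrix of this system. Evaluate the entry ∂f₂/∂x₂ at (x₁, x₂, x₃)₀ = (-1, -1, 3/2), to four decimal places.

∂f₂/∂x₂ = -5·x₃.
At (-1, -1, 3/2) this is -7.5000.

-7.5000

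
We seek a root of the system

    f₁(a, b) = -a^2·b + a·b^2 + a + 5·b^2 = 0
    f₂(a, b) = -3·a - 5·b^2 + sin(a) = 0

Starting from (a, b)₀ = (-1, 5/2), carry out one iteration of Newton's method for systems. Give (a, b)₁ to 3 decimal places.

(-0.941, 1.331)

At (-1, 5/2): F = (21.500, -29.09147).
Jacobian J = [[-2·a·b + b^2 + 1, -a^2 + 2·a·b + 10·b], [cos(a) - 3, -10·b]].
At the point, J = [[12.250, 19.000], [-2.45970, -25.000]] (det J = -259.51574).
Solving J·Δ = −F gives Δ = (0.059, -1.169).
Then the next iterate is (a, b)₁ = (-0.941, 1.331).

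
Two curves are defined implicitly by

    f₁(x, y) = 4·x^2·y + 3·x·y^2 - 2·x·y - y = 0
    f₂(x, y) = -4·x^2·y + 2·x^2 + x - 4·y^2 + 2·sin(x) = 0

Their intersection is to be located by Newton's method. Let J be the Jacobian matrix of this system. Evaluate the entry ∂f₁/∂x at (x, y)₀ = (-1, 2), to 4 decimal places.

-8.0000

∂f₁/∂x = 8·x·y + 3·y^2 - 2·y.
At (-1, 2) this is -8.0000.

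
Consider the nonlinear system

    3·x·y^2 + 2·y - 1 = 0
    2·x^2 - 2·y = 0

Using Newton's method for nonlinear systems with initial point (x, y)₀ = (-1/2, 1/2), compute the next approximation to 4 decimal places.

(1.5000, -1.7500)

At (-1/2, 1/2): F = (-0.3750, -0.5000).
Jacobian J = [[3·y^2, 6·x·y + 2], [4·x, -2]].
At the point, J = [[0.7500, 0.5000], [-2.0000, -2.0000]] (det J = -0.5000).
Solving J·Δ = −F gives Δ = (2.0000, -2.2500).
Then the next iterate is (x, y)₁ = (1.5000, -1.7500).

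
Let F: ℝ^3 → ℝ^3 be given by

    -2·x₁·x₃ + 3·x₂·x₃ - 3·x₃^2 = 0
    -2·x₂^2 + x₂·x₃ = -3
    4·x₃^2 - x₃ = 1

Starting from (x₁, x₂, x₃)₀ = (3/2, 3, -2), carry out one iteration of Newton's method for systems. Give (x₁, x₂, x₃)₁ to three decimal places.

At (3/2, 3, -2): F = (-24.000, -21.000, 17.000).
Jacobian J = [[-2·x₃, 3·x₃, -2·x₁ + 3·x₂ - 6·x₃], [0, -4·x₂ + x₃, x₂], [0, 0, 8·x₃ - 1]].
At the point, J = [[4.000, -6.000, 18.000], [0.000, -14.000, 3.000], [0.000, 0.000, -17.000]] (det J = 952.000).
Solving J·Δ = −F gives Δ = (-0.429, -1.286, 1.000).
Then the next iterate is (x₁, x₂, x₃)₁ = (1.071, 1.714, -1.000).

(1.071, 1.714, -1.000)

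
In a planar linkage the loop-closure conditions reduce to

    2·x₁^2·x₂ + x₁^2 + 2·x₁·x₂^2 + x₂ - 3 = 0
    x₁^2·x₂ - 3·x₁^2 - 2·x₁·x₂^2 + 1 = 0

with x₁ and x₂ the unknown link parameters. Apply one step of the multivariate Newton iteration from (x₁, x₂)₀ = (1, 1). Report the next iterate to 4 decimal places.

(0.3333, 1.3333)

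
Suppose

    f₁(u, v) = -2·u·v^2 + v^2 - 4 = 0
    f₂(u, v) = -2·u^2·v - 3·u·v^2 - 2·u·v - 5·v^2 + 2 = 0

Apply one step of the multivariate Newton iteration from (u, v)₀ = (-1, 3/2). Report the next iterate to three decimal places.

At (-1, 3/2): F = (2.750, -2.500).
Jacobian J = [[-2·v^2, -4·u·v + 2·v], [-4·u·v - 3·v^2 - 2·v, -2·u^2 - 6·u·v - 2·u - 10·v]].
At the point, J = [[-4.500, 9.000], [-3.750, -6.000]] (det J = 60.750).
Solving J·Δ = −F gives Δ = (-0.099, -0.355).
Then the next iterate is (u, v)₁ = (-1.099, 1.145).

(-1.099, 1.145)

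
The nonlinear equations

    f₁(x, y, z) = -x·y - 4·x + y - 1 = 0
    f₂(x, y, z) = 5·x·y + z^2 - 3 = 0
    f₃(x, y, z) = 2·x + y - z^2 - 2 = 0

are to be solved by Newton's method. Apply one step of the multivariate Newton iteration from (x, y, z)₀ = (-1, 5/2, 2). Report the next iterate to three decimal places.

At (-1, 5/2, 2): F = (8.000, -11.500, -5.500).
Jacobian J = [[-y - 4, -x + 1, 0], [5·y, 5·x, 2·z], [2, 1, -2·z]].
At the point, J = [[-6.500, 2.000, 0.000], [12.500, -5.000, 4.000], [2.000, 1.000, -4.000]] (det J = 12.000).
Solving J·Δ = −F gives Δ = (0.667, -1.833, -1.500).
Then the next iterate is (x, y, z)₁ = (-0.333, 0.667, 0.500).

(-0.333, 0.667, 0.500)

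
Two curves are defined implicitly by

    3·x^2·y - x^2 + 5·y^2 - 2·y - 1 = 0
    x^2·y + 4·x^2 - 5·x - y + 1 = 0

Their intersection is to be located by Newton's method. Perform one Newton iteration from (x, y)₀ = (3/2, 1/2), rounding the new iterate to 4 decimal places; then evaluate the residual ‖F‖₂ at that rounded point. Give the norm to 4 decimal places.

At (3/2, 1/2): F = (0.3750, 3.1250).
Jacobian J = [[6·x·y - 2·x, 3·x^2 + 10·y - 2], [2·x·y + 8·x - 5, x^2 - 1]].
At the point, J = [[1.5000, 9.7500], [8.5000, 1.2500]] (det J = -81.0000).
Solving J·Δ = −F gives Δ = (-0.3704, 0.0185).
Then the next iterate is (x, y)₁ = (1.1296, 0.5185).
Re-evaluating at (1.1296, 0.5185): F = (0.016027, 0.599089), so ‖F‖₂ = 0.5993.

0.5993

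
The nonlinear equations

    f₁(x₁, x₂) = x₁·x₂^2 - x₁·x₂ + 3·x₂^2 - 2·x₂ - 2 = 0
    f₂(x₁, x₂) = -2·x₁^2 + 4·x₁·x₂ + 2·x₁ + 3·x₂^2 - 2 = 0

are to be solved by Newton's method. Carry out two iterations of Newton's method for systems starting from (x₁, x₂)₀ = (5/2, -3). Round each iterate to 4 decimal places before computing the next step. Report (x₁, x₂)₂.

(0.6836, -0.9934)

At (5/2, -3): F = (61.0000, -12.5000).
Jacobian J = [[x₂^2 - x₂, 2·x₁·x₂ - x₁ + 6·x₂ - 2], [-4·x₁ + 4·x₂ + 2, 4·x₁ + 6·x₂]].
At the point, J = [[12.0000, -37.5000], [-20.0000, -8.0000]] (det J = -846.0000).
Solving J·Δ = −F gives Δ = (-1.1309, 1.2648).
Then the next iterate is (x₁, x₂)₁ = (1.3691, -1.7352).
Round to (1.3691, -1.7352) and repeat: F = (17.001069, -3.480562), J = [[4.746119, -18.531625], [-10.4172, -4.9348]].
Δ = (-0.6855, 0.7418), so (x₁, x₂)₂ = (0.6836, -0.9934).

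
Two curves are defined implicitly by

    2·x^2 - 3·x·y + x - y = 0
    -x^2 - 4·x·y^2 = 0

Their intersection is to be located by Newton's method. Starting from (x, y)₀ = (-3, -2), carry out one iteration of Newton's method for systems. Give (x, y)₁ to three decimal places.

(-2.175, -1.359)

At (-3, -2): F = (-1.000, 39.000).
Jacobian J = [[4·x - 3·y + 1, -3·x - 1], [-2·x - 4·y^2, -8·x·y]].
At the point, J = [[-5.000, 8.000], [-10.000, -48.000]] (det J = 320.000).
Solving J·Δ = −F gives Δ = (0.825, 0.641).
Then the next iterate is (x, y)₁ = (-2.175, -1.359).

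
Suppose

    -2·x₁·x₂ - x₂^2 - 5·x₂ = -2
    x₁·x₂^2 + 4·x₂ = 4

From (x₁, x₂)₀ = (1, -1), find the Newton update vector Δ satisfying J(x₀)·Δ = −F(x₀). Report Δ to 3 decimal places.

At (1, -1): F = (8.000, -7.000).
Jacobian J = [[-2·x₂, -2·x₁ - 2·x₂ - 5], [x₂^2, 2·x₁·x₂ + 4]].
At the point, J = [[2.000, -5.000], [1.000, 2.000]] (det J = 9.000).
Solving J·Δ = −F gives Δ = (2.111, 2.444).

(2.111, 2.444)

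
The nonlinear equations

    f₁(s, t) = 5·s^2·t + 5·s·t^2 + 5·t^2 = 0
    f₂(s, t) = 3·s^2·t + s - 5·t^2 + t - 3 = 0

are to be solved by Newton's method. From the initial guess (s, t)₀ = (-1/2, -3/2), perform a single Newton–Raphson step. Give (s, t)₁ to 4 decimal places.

(-0.3686, -0.5058)

At (-1/2, -3/2): F = (3.7500, -17.3750).
Jacobian J = [[10·s·t + 5·t^2, 5·s^2 + 10·s·t + 10·t], [6·s·t + 1, 3·s^2 - 10·t + 1]].
At the point, J = [[18.7500, -6.2500], [5.5000, 16.7500]] (det J = 348.4375).
Solving J·Δ = −F gives Δ = (0.1314, 0.9942).
Then the next iterate is (s, t)₁ = (-0.3686, -0.5058).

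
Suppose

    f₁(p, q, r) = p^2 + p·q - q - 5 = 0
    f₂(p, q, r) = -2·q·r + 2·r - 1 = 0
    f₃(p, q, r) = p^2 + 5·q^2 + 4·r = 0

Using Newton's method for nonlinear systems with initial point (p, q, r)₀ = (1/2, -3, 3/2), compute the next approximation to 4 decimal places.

(-1.5087, -1.4652, 0.7005)

At (1/2, -3, 3/2): F = (-3.2500, 11.0000, 51.2500).
Jacobian J = [[2·p + q, p - 1, 0], [0, -2·r, -2·q + 2], [2·p, 10·q, 4]].
At the point, J = [[-2.0000, -0.5000, 0.0000], [0.0000, -3.0000, 8.0000], [1.0000, -30.0000, 4.0000]] (det J = -460.0000).
Solving J·Δ = −F gives Δ = (-2.0087, 1.5348, -0.7995).
Then the next iterate is (p, q, r)₁ = (-1.5087, -1.4652, 0.7005).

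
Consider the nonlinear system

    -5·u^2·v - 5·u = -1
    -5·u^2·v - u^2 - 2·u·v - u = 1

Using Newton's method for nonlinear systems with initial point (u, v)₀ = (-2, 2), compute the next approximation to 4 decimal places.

At (-2, 2): F = (-29.0000, -35.0000).
Jacobian J = [[-10·u·v - 5, -5·u^2], [-10·u·v - 2·u - 2·v - 1, -5·u^2 - 2·u]].
At the point, J = [[35.0000, -20.0000], [39.0000, -16.0000]] (det J = 220.0000).
Solving J·Δ = −F gives Δ = (1.0727, 0.4273).
Then the next iterate is (u, v)₁ = (-0.9273, 2.4273).

(-0.9273, 2.4273)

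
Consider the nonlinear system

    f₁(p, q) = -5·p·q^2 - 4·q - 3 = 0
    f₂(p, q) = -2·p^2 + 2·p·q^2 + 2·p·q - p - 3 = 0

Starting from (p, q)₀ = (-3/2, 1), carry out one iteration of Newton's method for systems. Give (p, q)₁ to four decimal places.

At (-3/2, 1): F = (0.5000, -12.0000).
Jacobian J = [[-5·q^2, -10·p·q - 4], [-4·p + 2·q^2 + 2·q - 1, 4·p·q + 2·p]].
At the point, J = [[-5.0000, 11.0000], [9.0000, -9.0000]] (det J = -54.0000).
Solving J·Δ = −F gives Δ = (2.3611, 1.0278).
Then the next iterate is (p, q)₁ = (0.8611, 2.0278).

(0.8611, 2.0278)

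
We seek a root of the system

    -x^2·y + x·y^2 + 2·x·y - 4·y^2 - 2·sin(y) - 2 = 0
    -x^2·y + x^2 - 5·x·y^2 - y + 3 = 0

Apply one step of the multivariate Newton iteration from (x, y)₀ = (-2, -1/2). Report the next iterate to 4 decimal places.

At (-2, -1/2): F = (1.458851, 12.0000).
Jacobian J = [[-2·x·y + y^2 + 2·y, -x^2 + 2·x·y + 2·x - 8·y - 2·cos(y)], [-2·x·y + 2·x - 5·y^2, -x^2 - 10·x·y - 1]].
At the point, J = [[-2.7500, -3.755165], [-7.2500, -15.0000]] (det J = 14.025053).
Solving J·Δ = −F gives Δ = (-1.6527, 1.5988).
Then the next iterate is (x, y)₁ = (-3.6527, 1.0988).

(-3.6527, 1.0988)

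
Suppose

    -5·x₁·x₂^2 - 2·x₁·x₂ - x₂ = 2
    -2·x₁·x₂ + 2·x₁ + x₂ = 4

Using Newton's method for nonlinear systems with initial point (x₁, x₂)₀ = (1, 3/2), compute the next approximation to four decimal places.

At (1, 3/2): F = (-17.7500, -3.5000).
Jacobian J = [[-5·x₂^2 - 2·x₂, -10·x₁·x₂ - 2·x₁ - 1], [-2·x₂ + 2, -2·x₁ + 1]].
At the point, J = [[-14.2500, -18.0000], [-1.0000, -1.0000]] (det J = -3.7500).
Solving J·Δ = −F gives Δ = (-12.0667, 8.5667).
Then the next iterate is (x₁, x₂)₁ = (-11.0667, 10.0667).

(-11.0667, 10.0667)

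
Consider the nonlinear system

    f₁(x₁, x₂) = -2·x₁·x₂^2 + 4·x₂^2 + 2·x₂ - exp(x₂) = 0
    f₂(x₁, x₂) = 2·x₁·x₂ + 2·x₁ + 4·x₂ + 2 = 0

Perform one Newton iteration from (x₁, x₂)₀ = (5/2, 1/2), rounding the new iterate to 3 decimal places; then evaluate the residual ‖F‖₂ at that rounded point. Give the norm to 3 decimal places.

At (5/2, 1/2): F = (-0.89872, 11.500).
Jacobian J = [[-2·x₂^2, -4·x₁·x₂ + 8·x₂ - exp(x₂) + 2], [2·x₂ + 2, 2·x₁ + 4]].
At the point, J = [[-0.500, -0.64872], [3.000, 9.000]] (det J = -2.55384).
Solving J·Δ = −F gives Δ = (-0.246, -1.196).
Then the next iterate is (x₁, x₂)₁ = (2.254, -0.696).
Re-evaluating at (2.254, -0.696): F = (-2.13666, 0.58643), so ‖F‖₂ = 2.216.

2.216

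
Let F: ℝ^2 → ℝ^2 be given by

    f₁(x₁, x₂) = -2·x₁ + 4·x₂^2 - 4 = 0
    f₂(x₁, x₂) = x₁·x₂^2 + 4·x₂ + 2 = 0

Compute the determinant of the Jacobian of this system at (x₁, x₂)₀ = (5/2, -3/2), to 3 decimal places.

J = [[-2, 8·x₂], [x₂^2, 2·x₁·x₂ + 4]].
At the point, J = [[-2.000, -12.000], [2.250, -3.500]].
det J = 34.000.

34.000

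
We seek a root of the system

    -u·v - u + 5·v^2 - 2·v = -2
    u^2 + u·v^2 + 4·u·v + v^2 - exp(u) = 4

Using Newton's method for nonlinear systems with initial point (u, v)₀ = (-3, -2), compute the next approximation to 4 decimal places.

(-1.4301, -0.7068)

At (-3, -2): F = (23.0000, 20.950213).
Jacobian J = [[-v - 1, -u + 10·v - 2], [2·u + v^2 + 4·v - exp(u), 2·u·v + 4·u + 2·v]].
At the point, J = [[1.0000, -19.0000], [-10.049787, -4.0000]] (det J = -194.945954).
Solving J·Δ = −F gives Δ = (1.5699, 1.2932).
Then the next iterate is (u, v)₁ = (-1.4301, -0.7068).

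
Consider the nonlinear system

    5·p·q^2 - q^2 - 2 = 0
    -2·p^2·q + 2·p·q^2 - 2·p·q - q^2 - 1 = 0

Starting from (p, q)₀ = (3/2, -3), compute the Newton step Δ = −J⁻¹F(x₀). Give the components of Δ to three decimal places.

At (3/2, -3): F = (56.500, 39.500).
Jacobian J = [[5·q^2, 10·p·q - 2·q], [-4·p·q + 2·q^2 - 2·q, -2·p^2 + 4·p·q - 2·p - 2·q]].
At the point, J = [[45.000, -39.000], [42.000, -19.500]] (det J = 760.500).
Solving J·Δ = −F gives Δ = (-0.577, 0.783).

(-0.577, 0.783)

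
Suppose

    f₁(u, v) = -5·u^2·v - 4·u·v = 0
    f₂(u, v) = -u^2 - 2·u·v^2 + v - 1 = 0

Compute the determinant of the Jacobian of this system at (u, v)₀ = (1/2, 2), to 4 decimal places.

J = [[-10·u·v - 4·v, -5·u^2 - 4·u], [-2·u - 2·v^2, -4·u·v + 1]].
At the point, J = [[-18.0000, -3.2500], [-9.0000, -3.0000]].
det J = 24.7500.

24.7500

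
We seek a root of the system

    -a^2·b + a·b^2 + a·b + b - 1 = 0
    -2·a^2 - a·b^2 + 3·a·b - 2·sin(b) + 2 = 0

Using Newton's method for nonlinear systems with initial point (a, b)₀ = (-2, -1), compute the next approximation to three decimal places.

At (-2, -1): F = (2.000, 3.68294).
Jacobian J = [[-2·a·b + b^2 + b, -a^2 + 2·a·b + a + 1], [-4·a - b^2 + 3·b, -2·a·b + 3·a - 2·cos(b)]].
At the point, J = [[-4.000, -1.000], [4.000, -11.08060]] (det J = 48.32242).
Solving J·Δ = −F gives Δ = (0.382, 0.470).
Then the next iterate is (a, b)₁ = (-1.618, -0.530).

(-1.618, -0.530)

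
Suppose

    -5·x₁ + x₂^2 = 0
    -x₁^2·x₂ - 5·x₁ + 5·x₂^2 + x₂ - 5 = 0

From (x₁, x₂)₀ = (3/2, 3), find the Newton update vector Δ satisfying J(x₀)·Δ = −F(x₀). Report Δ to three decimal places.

At (3/2, 3): F = (1.500, 28.750).
Jacobian J = [[-5, 2·x₂], [-2·x₁·x₂ - 5, -x₁^2 + 10·x₂ + 1]].
At the point, J = [[-5.000, 6.000], [-14.000, 28.750]] (det J = -59.750).
Solving J·Δ = −F gives Δ = (-2.165, -2.054).

(-2.165, -2.054)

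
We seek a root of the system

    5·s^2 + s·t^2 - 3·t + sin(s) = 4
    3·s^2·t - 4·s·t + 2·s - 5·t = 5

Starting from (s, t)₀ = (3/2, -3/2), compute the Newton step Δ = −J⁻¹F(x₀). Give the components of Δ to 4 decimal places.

(-0.3109, 1.4317)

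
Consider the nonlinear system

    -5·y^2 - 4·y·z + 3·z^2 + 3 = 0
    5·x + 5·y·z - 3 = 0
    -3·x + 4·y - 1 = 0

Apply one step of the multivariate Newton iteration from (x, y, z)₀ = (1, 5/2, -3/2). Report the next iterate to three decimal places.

(1.897, 1.673, -1.015)

At (1, 5/2, -3/2): F = (-6.500, -16.750, 6.000).
Jacobian J = [[0, -10·y - 4·z, -4·y + 6·z], [5, 5·z, 5·y], [-3, 4, 0]].
At the point, J = [[0.000, -19.000, -19.000], [5.000, -7.500, 12.500], [-3.000, 4.000, 0.000]] (det J = 760.000).
Solving J·Δ = −F gives Δ = (0.897, -0.827, 0.485).
Then the next iterate is (x, y, z)₁ = (1.897, 1.673, -1.015).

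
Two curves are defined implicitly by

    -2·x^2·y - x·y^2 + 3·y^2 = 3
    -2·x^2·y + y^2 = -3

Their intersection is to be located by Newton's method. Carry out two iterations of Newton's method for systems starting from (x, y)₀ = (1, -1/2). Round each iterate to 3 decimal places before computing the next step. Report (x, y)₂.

(-4.538, -2.782)

At (1, -1/2): F = (-1.500, 4.250).
Jacobian J = [[-4·x·y - y^2, -2·x^2 - 2·x·y + 6·y], [-4·x·y, -2·x^2 + 2·y]].
At the point, J = [[1.750, -4.000], [2.000, -3.000]] (det J = 2.750).
Solving J·Δ = −F gives Δ = (-7.818, -3.795).
Then the next iterate is (x, y)₁ = (-6.818, -4.295).
Round to (-6.818, -4.295) and repeat: F = (577.42011, 420.75424), J = [[-135.58026, -177.30687], [-117.13324, -101.56025]].
Δ = (2.280, 1.513), so (x, y)₂ = (-4.538, -2.782).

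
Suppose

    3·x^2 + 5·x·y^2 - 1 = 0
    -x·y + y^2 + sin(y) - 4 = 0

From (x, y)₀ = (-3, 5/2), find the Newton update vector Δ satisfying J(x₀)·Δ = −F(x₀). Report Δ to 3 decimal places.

At (-3, 5/2): F = (-67.750, 10.34847).
Jacobian J = [[6·x + 5·y^2, 10·x·y], [-y, -x + 2·y + cos(y)]].
At the point, J = [[13.250, -75.000], [-2.500, 7.19886]] (det J = -92.11515).
Solving J·Δ = −F gives Δ = (3.131, -0.350).

(3.131, -0.350)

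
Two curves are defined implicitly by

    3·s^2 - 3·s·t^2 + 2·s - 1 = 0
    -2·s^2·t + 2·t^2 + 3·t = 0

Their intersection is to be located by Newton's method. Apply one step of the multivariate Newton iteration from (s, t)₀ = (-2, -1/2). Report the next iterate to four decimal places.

(-1.1902, -0.5341)

At (-2, -1/2): F = (8.5000, 3.0000).
Jacobian J = [[6·s - 3·t^2 + 2, -6·s·t], [-4·s·t, -2·s^2 + 4·t + 3]].
At the point, J = [[-10.7500, -6.0000], [-4.0000, -7.0000]] (det J = 51.2500).
Solving J·Δ = −F gives Δ = (0.8098, -0.0341).
Then the next iterate is (s, t)₁ = (-1.1902, -0.5341).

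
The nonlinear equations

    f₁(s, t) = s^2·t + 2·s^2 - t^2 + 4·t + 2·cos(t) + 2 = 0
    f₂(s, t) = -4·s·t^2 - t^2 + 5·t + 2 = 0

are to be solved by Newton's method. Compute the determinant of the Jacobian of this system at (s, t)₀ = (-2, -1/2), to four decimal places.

J = [[2·s·t + 4·s, s^2 - 2·t - 2·sin(t) + 4], [-4·t^2, -8·s·t - 2·t + 5]].
At the point, J = [[-6.0000, 9.958851], [-1.0000, -2.0000]].
det J = 21.9589.

21.9589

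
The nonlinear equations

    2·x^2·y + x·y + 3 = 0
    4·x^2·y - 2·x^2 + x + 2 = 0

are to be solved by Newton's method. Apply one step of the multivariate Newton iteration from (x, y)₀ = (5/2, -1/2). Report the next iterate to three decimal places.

(1.178, -0.685)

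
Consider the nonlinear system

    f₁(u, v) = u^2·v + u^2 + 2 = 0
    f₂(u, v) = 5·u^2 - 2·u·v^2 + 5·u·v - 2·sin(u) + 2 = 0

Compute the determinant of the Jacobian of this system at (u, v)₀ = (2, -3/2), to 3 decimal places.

J = [[2·u·v + 2·u, u^2], [10·u - 2·v^2 + 5·v - 2·cos(u), -4·u·v + 5·u]].
At the point, J = [[-2.000, 4.000], [8.83229, 22.000]].
det J = -79.329.

-79.329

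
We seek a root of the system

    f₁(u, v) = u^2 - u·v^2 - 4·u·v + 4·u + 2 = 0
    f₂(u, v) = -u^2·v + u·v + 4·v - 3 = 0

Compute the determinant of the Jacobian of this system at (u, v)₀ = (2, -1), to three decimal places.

34.000

J = [[2·u - v^2 - 4·v + 4, -2·u·v - 4·u], [-2·u·v + v, -u^2 + u + 4]].
At the point, J = [[11.000, -4.000], [3.000, 2.000]].
det J = 34.000.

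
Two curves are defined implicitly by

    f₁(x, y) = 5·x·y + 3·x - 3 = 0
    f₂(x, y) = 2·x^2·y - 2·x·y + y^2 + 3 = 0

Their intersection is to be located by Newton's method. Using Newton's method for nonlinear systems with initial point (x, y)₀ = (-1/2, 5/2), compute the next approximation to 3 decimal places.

At (-1/2, 5/2): F = (-10.750, 13.000).
Jacobian J = [[5·y + 3, 5·x], [4·x·y - 2·y, 2·x^2 - 2·x + 2·y]].
At the point, J = [[15.500, -2.500], [-10.000, 6.500]] (det J = 75.750).
Solving J·Δ = −F gives Δ = (0.493, -1.241).
Then the next iterate is (x, y)₁ = (-0.007, 1.259).

(-0.007, 1.259)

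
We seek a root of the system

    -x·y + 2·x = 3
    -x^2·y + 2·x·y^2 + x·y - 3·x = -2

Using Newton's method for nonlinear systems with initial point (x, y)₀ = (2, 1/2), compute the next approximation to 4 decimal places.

At (2, 1/2): F = (0.0000, -4.0000).
Jacobian J = [[-y + 2, -x], [-2·x·y + 2·y^2 + y - 3, -x^2 + 4·x·y + x]].
At the point, J = [[1.5000, -2.0000], [-4.0000, 2.0000]] (det J = -5.0000).
Solving J·Δ = −F gives Δ = (-1.6000, -1.2000).
Then the next iterate is (x, y)₁ = (0.4000, -0.7000).

(0.4000, -0.7000)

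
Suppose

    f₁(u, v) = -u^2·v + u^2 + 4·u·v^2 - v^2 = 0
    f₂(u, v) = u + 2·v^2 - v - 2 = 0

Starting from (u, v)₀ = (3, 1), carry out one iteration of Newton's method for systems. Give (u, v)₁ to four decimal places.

(10.0000, -2.0000)

At (3, 1): F = (11.0000, 2.0000).
Jacobian J = [[-2·u·v + 2·u + 4·v^2, -u^2 + 8·u·v - 2·v], [1, 4·v - 1]].
At the point, J = [[4.0000, 13.0000], [1.0000, 3.0000]] (det J = -1.0000).
Solving J·Δ = −F gives Δ = (7.0000, -3.0000).
Then the next iterate is (u, v)₁ = (10.0000, -2.0000).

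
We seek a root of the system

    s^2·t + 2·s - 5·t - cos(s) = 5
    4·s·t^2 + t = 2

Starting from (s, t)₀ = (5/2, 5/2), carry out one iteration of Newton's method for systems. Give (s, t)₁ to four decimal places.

(2.3356, 1.3453)

At (5/2, 5/2): F = (3.926144, 63.0000).
Jacobian J = [[2·s·t + sin(s) + 2, s^2 - 5], [4·t^2, 8·s·t + 1]].
At the point, J = [[15.098472, 1.2500], [25.0000, 51.0000]] (det J = 738.772079).
Solving J·Δ = −F gives Δ = (-0.1644, -1.1547).
Then the next iterate is (s, t)₁ = (2.3356, 1.3453).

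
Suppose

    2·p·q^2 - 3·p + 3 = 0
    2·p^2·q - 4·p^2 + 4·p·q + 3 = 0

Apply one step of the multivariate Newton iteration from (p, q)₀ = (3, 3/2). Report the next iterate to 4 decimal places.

(2.8000, 1.1000)

At (3, 3/2): F = (7.5000, 12.0000).
Jacobian J = [[2·q^2 - 3, 4·p·q], [4·p·q - 8·p + 4·q, 2·p^2 + 4·p]].
At the point, J = [[1.5000, 18.0000], [0.0000, 30.0000]] (det J = 45.0000).
Solving J·Δ = −F gives Δ = (-0.2000, -0.4000).
Then the next iterate is (p, q)₁ = (2.8000, 1.1000).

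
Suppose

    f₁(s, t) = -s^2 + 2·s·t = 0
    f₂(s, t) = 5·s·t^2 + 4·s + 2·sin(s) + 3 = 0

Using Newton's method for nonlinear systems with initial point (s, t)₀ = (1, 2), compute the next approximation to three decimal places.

(1.259, 0.241)

At (1, 2): F = (3.000, 28.68294).
Jacobian J = [[-2·s + 2·t, 2·s], [5·t^2 + 2·cos(s) + 4, 10·s·t]].
At the point, J = [[2.000, 2.000], [25.08060, 20.000]] (det J = -10.16121).
Solving J·Δ = −F gives Δ = (0.259, -1.759).
Then the next iterate is (s, t)₁ = (1.259, 0.241).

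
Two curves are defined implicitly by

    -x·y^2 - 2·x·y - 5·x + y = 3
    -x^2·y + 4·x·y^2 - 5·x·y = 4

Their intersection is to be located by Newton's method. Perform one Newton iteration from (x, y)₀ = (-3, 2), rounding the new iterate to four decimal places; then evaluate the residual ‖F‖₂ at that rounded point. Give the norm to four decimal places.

At (-3, 2): F = (38.0000, -40.0000).
Jacobian J = [[-y^2 - 2·y - 5, -2·x·y - 2·x + 1], [-2·x·y + 4·y^2 - 5·y, -x^2 + 8·x·y - 5·x]].
At the point, J = [[-13.0000, 19.0000], [18.0000, -42.0000]] (det J = 204.0000).
Solving J·Δ = −F gives Δ = (4.0980, 0.8039).
Then the next iterate is (x, y)₁ = (1.0980, 2.8039).
Re-evaluating at (1.0980, 2.8039): F = (-20.475781, 11.755464), so ‖F‖₂ = 23.6103.

23.6103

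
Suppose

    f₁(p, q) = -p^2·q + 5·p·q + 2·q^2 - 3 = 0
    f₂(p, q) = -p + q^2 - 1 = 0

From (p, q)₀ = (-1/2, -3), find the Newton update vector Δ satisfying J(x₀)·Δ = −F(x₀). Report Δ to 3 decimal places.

At (-1/2, -3): F = (23.250, 8.500).
Jacobian J = [[-2·p·q + 5·q, -p^2 + 5·p + 4·q], [-1, 2·q]].
At the point, J = [[-18.000, -14.750], [-1.000, -6.000]] (det J = 93.250).
Solving J·Δ = −F gives Δ = (0.151, 1.391).

(0.151, 1.391)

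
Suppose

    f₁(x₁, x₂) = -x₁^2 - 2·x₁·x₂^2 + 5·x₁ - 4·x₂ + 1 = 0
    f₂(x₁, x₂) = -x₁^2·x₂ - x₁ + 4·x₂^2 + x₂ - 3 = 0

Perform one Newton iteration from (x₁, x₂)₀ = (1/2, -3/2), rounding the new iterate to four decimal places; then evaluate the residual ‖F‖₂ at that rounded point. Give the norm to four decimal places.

127.1346

At (1/2, -3/2): F = (7.0000, 4.3750).
Jacobian J = [[-2·x₁ - 2·x₂^2 + 5, -4·x₁·x₂ - 4], [-2·x₁·x₂ - 1, -x₁^2 + 8·x₂ + 1]].
At the point, J = [[-0.5000, -1.0000], [0.5000, -11.2500]] (det J = 6.1250).
Solving J·Δ = −F gives Δ = (12.1429, 0.9286).
Then the next iterate is (x₁, x₂)₁ = (12.6429, -0.5714).
Re-evaluating at (12.6429, -0.5714): F = (-101.598583, 76.425937), so ‖F‖₂ = 127.1346.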